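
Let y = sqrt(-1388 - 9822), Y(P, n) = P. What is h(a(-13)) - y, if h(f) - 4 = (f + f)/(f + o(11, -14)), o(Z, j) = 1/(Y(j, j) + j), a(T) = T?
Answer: 2188/365 - I*sqrt(11210) ≈ 5.9945 - 105.88*I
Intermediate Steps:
o(Z, j) = 1/(2*j) (o(Z, j) = 1/(j + j) = 1/(2*j))
h(f) = 4 + 2*f/(-1/28 + f) (h(f) = 4 + (f + f)/(f + (1/2)/(-14)) = 4 + (2*f)/(f + (1/2)*(-1/14)) = 4 + (2*f)/(f - 1/28) = 4 + (2*f)/(-1/28 + f) = 4 + 2*f/(-1/28 + f))
y = I*sqrt(11210) (y = sqrt(-11210) = I*sqrt(11210) ≈ 105.88*I)
h(a(-13)) - y = 4*(-1 + 42*(-13))/(-1 + 28*(-13)) - I*sqrt(11210) = 4*(-1 - 546)/(-1 - 364) - I*sqrt(11210) = 4*(-547)/(-365) - I*sqrt(11210) = 4*(-1/365)*(-547) - I*sqrt(11210) = 2188/365 - I*sqrt(11210)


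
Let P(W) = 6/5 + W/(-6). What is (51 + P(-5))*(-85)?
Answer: -27047/6 ≈ -4507.8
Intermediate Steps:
P(W) = 6/5 - W/6 (P(W) = 6*(⅕) + W*(-⅙) = 6/5 - W/6)
(51 + P(-5))*(-85) = (51 + (6/5 - ⅙*(-5)))*(-85) = (51 + (6/5 + ⅚))*(-85) = (51 + 61/30)*(-85) = (1591/30)*(-85) = -27047/6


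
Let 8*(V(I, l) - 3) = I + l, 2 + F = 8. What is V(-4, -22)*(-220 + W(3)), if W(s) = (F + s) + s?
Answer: 52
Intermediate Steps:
F = 6 (F = -2 + 8 = 6)
W(s) = 6 + 2*s (W(s) = (6 + s) + s = 6 + 2*s)
V(I, l) = 3 + I/8 + l/8 (V(I, l) = 3 + (I + l)/8 = 3 + (I/8 + l/8) = 3 + I/8 + l/8)
V(-4, -22)*(-220 + W(3)) = (3 + (⅛)*(-4) + (⅛)*(-22))*(-220 + (6 + 2*3)) = (3 - ½ - 11/4)*(-220 + (6 + 6)) = -(-220 + 12)/4 = -¼*(-208) = 52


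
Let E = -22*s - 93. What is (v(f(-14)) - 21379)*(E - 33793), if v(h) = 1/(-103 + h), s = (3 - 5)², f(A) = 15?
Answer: 31958543411/44 ≈ 7.2633e+8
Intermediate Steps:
s = 4 (s = (-2)² = 4)
E = -181 (E = -22*4 - 93 = -88 - 93 = -181)
(v(f(-14)) - 21379)*(E - 33793) = (1/(-103 + 15) - 21379)*(-181 - 33793) = (1/(-88) - 21379)*(-33974) = (-1/88 - 21379)*(-33974) = -1881353/88*(-33974) = 31958543411/44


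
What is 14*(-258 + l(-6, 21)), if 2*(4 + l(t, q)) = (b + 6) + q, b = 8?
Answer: -3423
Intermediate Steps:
l(t, q) = 3 + q/2 (l(t, q) = -4 + ((8 + 6) + q)/2 = -4 + (14 + q)/2 = -4 + (7 + q/2) = 3 + q/2)
14*(-258 + l(-6, 21)) = 14*(-258 + (3 + (½)*21)) = 14*(-258 + (3 + 21/2)) = 14*(-258 + 27/2) = 14*(-489/2) = -3423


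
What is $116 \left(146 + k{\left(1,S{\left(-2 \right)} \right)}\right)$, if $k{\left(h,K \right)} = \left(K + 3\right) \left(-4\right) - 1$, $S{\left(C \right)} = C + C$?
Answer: $17284$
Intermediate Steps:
$S{\left(C \right)} = 2 C$
$k{\left(h,K \right)} = -13 - 4 K$ ($k{\left(h,K \right)} = \left(3 + K\right) \left(-4\right) - 1 = \left(-12 - 4 K\right) - 1 = -13 - 4 K$)
$116 \left(146 + k{\left(1,S{\left(-2 \right)} \right)}\right) = 116 \left(146 - \left(13 + 4 \cdot 2 \left(-2\right)\right)\right) = 116 \left(146 - -3\right) = 116 \left(146 + \left(-13 + 16\right)\right) = 116 \left(146 + 3\right) = 116 \cdot 149 = 17284$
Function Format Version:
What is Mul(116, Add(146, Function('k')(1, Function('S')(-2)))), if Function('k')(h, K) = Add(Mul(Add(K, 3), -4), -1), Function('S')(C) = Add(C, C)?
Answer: 17284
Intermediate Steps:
Function('S')(C) = Mul(2, C)
Function('k')(h, K) = Add(-13, Mul(-4, K)) (Function('k')(h, K) = Add(Mul(Add(3, K), -4), -1) = Add(Add(-12, Mul(-4, K)), -1) = Add(-13, Mul(-4, K)))
Mul(116, Add(146, Function('k')(1, Function('S')(-2)))) = Mul(116, Add(146, Add(-13, Mul(-4, Mul(2, -2))))) = Mul(116, Add(146, Add(-13, Mul(-4, -4)))) = Mul(116, Add(146, Add(-13, 16))) = Mul(116, Add(146, 3)) = Mul(116, 149) = 17284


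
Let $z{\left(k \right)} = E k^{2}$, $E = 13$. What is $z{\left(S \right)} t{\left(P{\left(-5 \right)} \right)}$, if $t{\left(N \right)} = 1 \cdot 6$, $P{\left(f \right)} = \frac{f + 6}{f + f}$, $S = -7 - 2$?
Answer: $6318$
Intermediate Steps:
$S = -9$
$P{\left(f \right)} = \frac{6 + f}{2 f}$
$t{\left(N \right)} = 6$
$z{\left(k \right)} = 13 k^{2}$
$z{\left(S \right)} t{\left(P{\left(-5 \right)} \right)} = 13 \left(-9\right)^{2} \cdot 6 = 13 \cdot 81 \cdot 6 = 1053 \cdot 6 = 6318$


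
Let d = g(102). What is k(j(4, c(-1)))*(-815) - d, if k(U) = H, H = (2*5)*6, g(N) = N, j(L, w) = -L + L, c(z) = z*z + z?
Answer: -49002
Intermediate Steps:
c(z) = z + z² (c(z) = z² + z = z + z²)
j(L, w) = 0
H = 60 (H = 10*6 = 60)
k(U) = 60
d = 102
k(j(4, c(-1)))*(-815) - d = 60*(-815) - 1*102 = -48900 - 102 = -49002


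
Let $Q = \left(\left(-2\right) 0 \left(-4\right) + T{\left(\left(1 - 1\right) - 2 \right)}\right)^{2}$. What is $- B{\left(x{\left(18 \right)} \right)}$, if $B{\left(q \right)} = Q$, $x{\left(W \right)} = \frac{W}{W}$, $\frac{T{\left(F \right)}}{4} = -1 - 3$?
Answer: $-256$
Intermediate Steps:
$T{\left(F \right)} = -16$ ($T{\left(F \right)} = 4 \left(-1 - 3\right) = 4 \left(-4\right) = -16$)
$x{\left(W \right)} = 1$
$Q = 256$ ($Q = \left(\left(-2\right) 0 \left(-4\right) - 16\right)^{2} = \left(0 \left(-4\right) - 16\right)^{2} = \left(0 - 16\right)^{2} = \left(-16\right)^{2} = 256$)
$B{\left(q \right)} = 256$
$- B{\left(x{\left(18 \right)} \right)} = \left(-1\right) 256 = -256$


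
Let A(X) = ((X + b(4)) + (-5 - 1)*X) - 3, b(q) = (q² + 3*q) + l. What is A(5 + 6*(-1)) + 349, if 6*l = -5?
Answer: 2269/6 ≈ 378.17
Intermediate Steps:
l = -⅚ (l = (⅙)*(-5) = -⅚ ≈ -0.83333)
b(q) = -⅚ + q² + 3*q (b(q) = (q² + 3*q) - ⅚ = -⅚ + q² + 3*q)
A(X) = 145/6 - 5*X (A(X) = ((X + (-⅚ + 4² + 3*4)) + (-5 - 1)*X) - 3 = ((X + (-⅚ + 16 + 12)) - 6*X) - 3 = ((X + 163/6) - 6*X) - 3 = ((163/6 + X) - 6*X) - 3 = (163/6 - 5*X) - 3 = 145/6 - 5*X)
A(5 + 6*(-1)) + 349 = (145/6 - 5*(5 + 6*(-1))) + 349 = (145/6 - 5*(5 - 6)) + 349 = (145/6 - 5*(-1)) + 349 = (145/6 + 5) + 349 = 175/6 + 349 = 2269/6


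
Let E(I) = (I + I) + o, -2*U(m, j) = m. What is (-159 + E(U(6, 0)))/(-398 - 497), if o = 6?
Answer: 159/895 ≈ 0.17765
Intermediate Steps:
U(m, j) = -m/2
E(I) = 6 + 2*I (E(I) = (I + I) + 6 = 2*I + 6 = 6 + 2*I)
(-159 + E(U(6, 0)))/(-398 - 497) = (-159 + (6 + 2*(-½*6)))/(-398 - 497) = (-159 + (6 + 2*(-3)))/(-895) = (-159 + (6 - 6))*(-1/895) = (-159 + 0)*(-1/895) = -159*(-1/895) = 159/895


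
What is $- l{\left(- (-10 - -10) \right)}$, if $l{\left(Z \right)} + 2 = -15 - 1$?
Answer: $18$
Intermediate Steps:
$l{\left(Z \right)} = -18$ ($l{\left(Z \right)} = -2 - 16 = -18$)
$- l{\left(- (-10 - -10) \right)} = \left(-1\right) \left(-18\right) = 18$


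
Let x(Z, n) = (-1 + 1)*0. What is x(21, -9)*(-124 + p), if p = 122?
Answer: 0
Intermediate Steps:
x(Z, n) = 0 (x(Z, n) = 0*0 = 0)
x(21, -9)*(-124 + p) = 0*(-124 + 122) = 0*(-2) = 0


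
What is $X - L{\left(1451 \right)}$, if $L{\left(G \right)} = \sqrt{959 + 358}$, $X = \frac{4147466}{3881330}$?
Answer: $\frac{2073733}{1940665} - \sqrt{1317} \approx -35.222$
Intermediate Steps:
$X = \frac{2073733}{1940665}$ ($X = 4147466 \cdot \frac{1}{3881330} = \frac{2073733}{1940665} \approx 1.0686$)
$L{\left(G \right)} = \sqrt{1317}$
$X - L{\left(1451 \right)} = \frac{2073733}{1940665} - \sqrt{1317}$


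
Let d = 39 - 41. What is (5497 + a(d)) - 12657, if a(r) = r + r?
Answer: -7164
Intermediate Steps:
d = -2
a(r) = 2*r
(5497 + a(d)) - 12657 = (5497 + 2*(-2)) - 12657 = (5497 - 4) - 12657 = 5493 - 12657 = -7164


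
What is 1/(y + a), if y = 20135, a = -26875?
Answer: -1/6740 ≈ -0.00014837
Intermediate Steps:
1/(y + a) = 1/(20135 - 26875) = 1/(-6740) = -1/6740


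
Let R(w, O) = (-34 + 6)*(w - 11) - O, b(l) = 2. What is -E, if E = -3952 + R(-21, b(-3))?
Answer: 3058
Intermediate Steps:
R(w, O) = 308 - O - 28*w (R(w, O) = -28*(-11 + w) - O = (308 - 28*w) - O = 308 - O - 28*w)
E = -3058 (E = -3952 + (308 - 1*2 - 28*(-21)) = -3952 + (308 - 2 + 588) = -3952 + 894 = -3058)
-E = -1*(-3058) = 3058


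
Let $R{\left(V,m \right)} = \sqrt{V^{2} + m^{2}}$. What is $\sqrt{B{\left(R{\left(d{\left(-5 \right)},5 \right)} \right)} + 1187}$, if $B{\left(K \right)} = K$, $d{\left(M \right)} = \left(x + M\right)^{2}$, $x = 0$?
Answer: $\sqrt{1187 + 5 \sqrt{26}} \approx 34.821$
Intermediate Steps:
$d{\left(M \right)} = M^{2}$ ($d{\left(M \right)} = \left(0 + M\right)^{2} = M^{2}$)
$\sqrt{B{\left(R{\left(d{\left(-5 \right)},5 \right)} \right)} + 1187} = \sqrt{\sqrt{\left(\left(-5\right)^{2}\right)^{2} + 5^{2}} + 1187} = \sqrt{\sqrt{25^{2} + 25} + 1187} = \sqrt{\sqrt{625 + 25} + 1187} = \sqrt{\sqrt{650} + 1187} = \sqrt{5 \sqrt{26} + 1187} = \sqrt{1187 + 5 \sqrt{26}}$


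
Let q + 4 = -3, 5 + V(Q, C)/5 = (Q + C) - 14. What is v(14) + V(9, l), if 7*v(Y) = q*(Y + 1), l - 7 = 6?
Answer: 0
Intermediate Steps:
l = 13 (l = 7 + 6 = 13)
V(Q, C) = -95 + 5*C + 5*Q (V(Q, C) = -25 + 5*((Q + C) - 14) = -25 + 5*((C + Q) - 14) = -25 + 5*(-14 + C + Q) = -25 + (-70 + 5*C + 5*Q) = -95 + 5*C + 5*Q)
q = -7 (q = -4 - 3 = -7)
v(Y) = -1 - Y (v(Y) = (-7*(Y + 1))/7 = (-7*(1 + Y))/7 = (-7 - 7*Y)/7 = -1 - Y)
v(14) + V(9, l) = (-1 - 1*14) + (-95 + 5*13 + 5*9) = (-1 - 14) + (-95 + 65 + 45) = -15 + 15 = 0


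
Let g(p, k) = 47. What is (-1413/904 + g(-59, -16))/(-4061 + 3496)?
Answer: -8215/102152 ≈ -0.080419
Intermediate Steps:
(-1413/904 + g(-59, -16))/(-4061 + 3496) = (-1413/904 + 47)/(-4061 + 3496) = (-1413*1/904 + 47)/(-565) = (-1413/904 + 47)*(-1/565) = (41075/904)*(-1/565) = -8215/102152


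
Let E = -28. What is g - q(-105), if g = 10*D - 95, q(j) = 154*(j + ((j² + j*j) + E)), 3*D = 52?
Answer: -10125419/3 ≈ -3.3751e+6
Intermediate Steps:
D = 52/3 (D = (⅓)*52 = 52/3 ≈ 17.333)
q(j) = -4312 + 154*j + 308*j² (q(j) = 154*(j + ((j² + j*j) - 28)) = 154*(j + ((j² + j²) - 28)) = 154*(j + (2*j² - 28)) = 154*(j + (-28 + 2*j²)) = 154*(-28 + j + 2*j²) = -4312 + 154*j + 308*j²)
g = 235/3 (g = 10*(52/3) - 95 = 520/3 - 95 = 235/3 ≈ 78.333)
g - q(-105) = 235/3 - (-4312 + 154*(-105) + 308*(-105)²) = 235/3 - (-4312 - 16170 + 308*11025) = 235/3 - (-4312 - 16170 + 3395700) = 235/3 - 1*3375218 = 235/3 - 3375218 = -10125419/3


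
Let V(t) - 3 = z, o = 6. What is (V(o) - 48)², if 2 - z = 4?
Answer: 2209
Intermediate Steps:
z = -2 (z = 2 - 1*4 = 2 - 4 = -2)
V(t) = 1 (V(t) = 3 - 2 = 1)
(V(o) - 48)² = (1 - 48)² = (-47)² = 2209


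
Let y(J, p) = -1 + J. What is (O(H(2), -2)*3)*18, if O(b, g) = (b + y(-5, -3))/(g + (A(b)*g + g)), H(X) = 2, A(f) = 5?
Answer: 108/7 ≈ 15.429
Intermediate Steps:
O(b, g) = (-6 + b)/(7*g) (O(b, g) = (b + (-1 - 5))/(g + (5*g + g)) = (b - 6)/(g + 6*g) = (-6 + b)/((7*g)) = (-6 + b)*(1/(7*g)) = (-6 + b)/(7*g))
(O(H(2), -2)*3)*18 = (((⅐)*(-6 + 2)/(-2))*3)*18 = (((⅐)*(-½)*(-4))*3)*18 = ((2/7)*3)*18 = (6/7)*18 = 108/7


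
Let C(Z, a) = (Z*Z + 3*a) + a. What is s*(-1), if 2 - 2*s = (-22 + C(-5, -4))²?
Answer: 167/2 ≈ 83.500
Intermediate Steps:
C(Z, a) = Z² + 4*a (C(Z, a) = (Z² + 3*a) + a = Z² + 4*a)
s = -167/2 (s = 1 - (-22 + ((-5)² + 4*(-4)))²/2 = 1 - (-22 + (25 - 16))²/2 = 1 - (-22 + 9)²/2 = 1 - ½*(-13)² = 1 - ½*169 = 1 - 169/2 = -167/2 ≈ -83.500)
s*(-1) = -167/2*(-1) = 167/2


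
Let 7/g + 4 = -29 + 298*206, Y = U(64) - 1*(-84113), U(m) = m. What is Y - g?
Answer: 737811404/8765 ≈ 84177.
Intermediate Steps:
Y = 84177 (Y = 64 - 1*(-84113) = 64 + 84113 = 84177)
g = 1/8765 (g = 7/(-4 + (-29 + 298*206)) = 7/(-4 + (-29 + 61388)) = 7/(-4 + 61359) = 7/61355 = 7*(1/61355) = 1/8765 ≈ 0.00011409)
Y - g = 84177 - 1*1/8765 = 84177 - 1/8765 = 737811404/8765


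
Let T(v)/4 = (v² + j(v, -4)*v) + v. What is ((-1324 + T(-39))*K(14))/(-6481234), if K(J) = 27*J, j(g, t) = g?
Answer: -2020032/3240617 ≈ -0.62335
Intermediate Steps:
T(v) = 4*v + 8*v² (T(v) = 4*((v² + v*v) + v) = 4*((v² + v²) + v) = 4*(2*v² + v) = 4*(v + 2*v²) = 4*v + 8*v²)
((-1324 + T(-39))*K(14))/(-6481234) = ((-1324 + 4*(-39)*(1 + 2*(-39)))*(27*14))/(-6481234) = ((-1324 + 4*(-39)*(1 - 78))*378)*(-1/6481234) = ((-1324 + 4*(-39)*(-77))*378)*(-1/6481234) = ((-1324 + 12012)*378)*(-1/6481234) = (10688*378)*(-1/6481234) = 4040064*(-1/6481234) = -2020032/3240617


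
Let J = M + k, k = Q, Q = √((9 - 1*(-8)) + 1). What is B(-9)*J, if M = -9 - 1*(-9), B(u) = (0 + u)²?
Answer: 243*√2 ≈ 343.65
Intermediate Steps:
B(u) = u²
M = 0 (M = -9 + 9 = 0)
Q = 3*√2 (Q = √((9 + 8) + 1) = √(17 + 1) = √18 = 3*√2 ≈ 4.2426)
k = 3*√2 ≈ 4.2426
J = 3*√2 (J = 0 + 3*√2 = 3*√2 ≈ 4.2426)
B(-9)*J = (-9)²*(3*√2) = 81*(3*√2) = 243*√2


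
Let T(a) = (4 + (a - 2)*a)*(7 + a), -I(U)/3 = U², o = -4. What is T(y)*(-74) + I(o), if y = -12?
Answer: 63592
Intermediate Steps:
I(U) = -3*U²
T(a) = (4 + a*(-2 + a))*(7 + a) (T(a) = (4 + (-2 + a)*a)*(7 + a) = (4 + a*(-2 + a))*(7 + a))
T(y)*(-74) + I(o) = (28 + (-12)³ - 10*(-12) + 5*(-12)²)*(-74) - 3*(-4)² = (28 - 1728 + 120 + 5*144)*(-74) - 3*16 = (28 - 1728 + 120 + 720)*(-74) - 48 = -860*(-74) - 48 = 63640 - 48 = 63592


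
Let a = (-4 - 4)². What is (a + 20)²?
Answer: 7056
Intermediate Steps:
a = 64 (a = (-8)² = 64)
(a + 20)² = (64 + 20)² = 84² = 7056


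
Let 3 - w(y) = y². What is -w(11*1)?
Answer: 118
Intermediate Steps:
w(y) = 3 - y²
-w(11*1) = -(3 - (11*1)²) = -(3 - 1*11²) = -(3 - 1*121) = -(3 - 121) = -1*(-118) = 118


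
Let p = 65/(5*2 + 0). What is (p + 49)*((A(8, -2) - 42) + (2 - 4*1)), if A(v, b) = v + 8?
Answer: -1554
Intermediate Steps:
A(v, b) = 8 + v
p = 13/2 (p = 65/(10 + 0) = 65/10 = 65*(⅒) = 13/2 ≈ 6.5000)
(p + 49)*((A(8, -2) - 42) + (2 - 4*1)) = (13/2 + 49)*(((8 + 8) - 42) + (2 - 4*1)) = 111*((16 - 42) + (2 - 4))/2 = 111*(-26 - 2)/2 = (111/2)*(-28) = -1554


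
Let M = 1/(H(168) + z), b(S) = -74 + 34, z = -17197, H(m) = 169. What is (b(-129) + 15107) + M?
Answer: 256560875/17028 ≈ 15067.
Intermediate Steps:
b(S) = -40
M = -1/17028 (M = 1/(169 - 17197) = 1/(-17028) = -1/17028 ≈ -5.8727e-5)
(b(-129) + 15107) + M = (-40 + 15107) - 1/17028 = 15067 - 1/17028 = 256560875/17028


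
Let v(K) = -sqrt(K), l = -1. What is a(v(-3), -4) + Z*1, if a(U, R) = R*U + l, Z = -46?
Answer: -47 + 4*I*sqrt(3) ≈ -47.0 + 6.9282*I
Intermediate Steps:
a(U, R) = -1 + R*U (a(U, R) = R*U - 1 = -1 + R*U)
a(v(-3), -4) + Z*1 = (-1 - (-4)*sqrt(-3)) - 46*1 = (-1 - (-4)*I*sqrt(3)) - 46 = (-1 + 4*I*sqrt(3)) - 46 = -47 + 4*I*sqrt(3)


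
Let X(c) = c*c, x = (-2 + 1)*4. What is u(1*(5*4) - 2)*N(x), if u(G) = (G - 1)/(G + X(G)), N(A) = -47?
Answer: -799/342 ≈ -2.3363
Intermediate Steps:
x = -4 (x = -1*4 = -4)
X(c) = c²
u(G) = (-1 + G)/(G + G²) (u(G) = (G - 1)/(G + G²) = (-1 + G)/(G + G²))
u(1*(5*4) - 2)*N(x) = ((-1 + (1*(5*4) - 2))/((1*(5*4) - 2)*(1 + (1*(5*4) - 2))))*(-47) = ((-1 + (1*20 - 2))/((1*20 - 2)*(1 + (1*20 - 2))))*(-47) = ((-1 + (20 - 2))/((20 - 2)*(1 + (20 - 2))))*(-47) = ((-1 + 18)/(18*(1 + 18)))*(-47) = ((1/18)*17/19)*(-47) = ((1/18)*(1/19)*17)*(-47) = (17/342)*(-47) = -799/342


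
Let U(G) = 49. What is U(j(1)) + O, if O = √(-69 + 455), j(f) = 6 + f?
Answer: 49 + √386 ≈ 68.647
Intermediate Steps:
O = √386 ≈ 19.647
U(j(1)) + O = 49 + √386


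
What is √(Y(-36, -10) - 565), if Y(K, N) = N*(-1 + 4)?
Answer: I*√595 ≈ 24.393*I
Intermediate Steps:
Y(K, N) = 3*N (Y(K, N) = N*3 = 3*N)
√(Y(-36, -10) - 565) = √(3*(-10) - 565) = √(-30 - 565) = √(-595) = I*√595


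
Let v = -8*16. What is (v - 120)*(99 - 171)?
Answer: 17856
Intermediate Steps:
v = -128
(v - 120)*(99 - 171) = (-128 - 120)*(99 - 171) = -248*(-72) = 17856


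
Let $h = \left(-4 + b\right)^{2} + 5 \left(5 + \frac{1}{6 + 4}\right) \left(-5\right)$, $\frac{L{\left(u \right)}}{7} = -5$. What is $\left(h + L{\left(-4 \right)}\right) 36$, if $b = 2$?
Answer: $-5706$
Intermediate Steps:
$L{\left(u \right)} = -35$ ($L{\left(u \right)} = 7 \left(-5\right) = -35$)
$h = - \frac{247}{2}$ ($h = \left(-4 + 2\right)^{2} + 5 \left(5 + \frac{1}{6 + 4}\right) \left(-5\right) = \left(-2\right)^{2} + 5 \left(5 + \frac{1}{10}\right) \left(-5\right) = 4 + 5 \left(5 + \frac{1}{10}\right) \left(-5\right) = 4 + 5 \cdot \frac{51}{10} \left(-5\right) = 4 + \frac{51}{2} \left(-5\right) = 4 - \frac{255}{2} = - \frac{247}{2} \approx -123.5$)
$\left(h + L{\left(-4 \right)}\right) 36 = \left(- \frac{247}{2} - 35\right) 36 = \left(- \frac{317}{2}\right) 36 = -5706$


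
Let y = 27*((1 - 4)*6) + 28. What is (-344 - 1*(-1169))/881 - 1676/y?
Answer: 927203/201749 ≈ 4.5958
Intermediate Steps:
y = -458 (y = 27*(-3*6) + 28 = 27*(-18) + 28 = -486 + 28 = -458)
(-344 - 1*(-1169))/881 - 1676/y = (-344 - 1*(-1169))/881 - 1676/(-458) = (-344 + 1169)*(1/881) - 1676*(-1/458) = 825*(1/881) + 838/229 = 825/881 + 838/229 = 927203/201749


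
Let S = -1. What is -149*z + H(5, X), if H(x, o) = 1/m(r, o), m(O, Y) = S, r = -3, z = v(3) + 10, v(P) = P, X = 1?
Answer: -1938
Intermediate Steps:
z = 13 (z = 3 + 10 = 13)
m(O, Y) = -1
H(x, o) = -1 (H(x, o) = 1/(-1) = -1)
-149*z + H(5, X) = -149*13 - 1 = -1937 - 1 = -1938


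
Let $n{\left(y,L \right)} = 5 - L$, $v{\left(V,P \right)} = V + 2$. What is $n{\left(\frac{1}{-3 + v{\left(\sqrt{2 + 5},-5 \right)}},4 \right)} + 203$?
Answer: $204$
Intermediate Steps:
$v{\left(V,P \right)} = 2 + V$
$n{\left(\frac{1}{-3 + v{\left(\sqrt{2 + 5},-5 \right)}},4 \right)} + 203 = \left(5 - 4\right) + 203 = 1 + 203 = 204$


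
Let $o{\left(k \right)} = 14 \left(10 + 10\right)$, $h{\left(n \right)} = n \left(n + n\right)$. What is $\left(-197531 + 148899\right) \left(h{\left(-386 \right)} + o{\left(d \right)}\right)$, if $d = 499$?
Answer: $-14505563904$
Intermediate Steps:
$h{\left(n \right)} = 2 n^{2}$ ($h{\left(n \right)} = n 2 n = 2 n^{2}$)
$o{\left(k \right)} = 280$ ($o{\left(k \right)} = 14 \cdot 20 = 280$)
$\left(-197531 + 148899\right) \left(h{\left(-386 \right)} + o{\left(d \right)}\right) = \left(-197531 + 148899\right) \left(2 \left(-386\right)^{2} + 280\right) = - 48632 \left(2 \cdot 148996 + 280\right) = - 48632 \left(297992 + 280\right) = \left(-48632\right) 298272 = -14505563904$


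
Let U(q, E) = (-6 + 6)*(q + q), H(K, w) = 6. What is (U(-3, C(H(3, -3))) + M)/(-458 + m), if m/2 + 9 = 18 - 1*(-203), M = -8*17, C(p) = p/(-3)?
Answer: 4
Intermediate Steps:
C(p) = -p/3 (C(p) = p*(-1/3) = -p/3)
M = -136
U(q, E) = 0 (U(q, E) = 0*(2*q) = 0)
m = 424 (m = -18 + 2*(18 - 1*(-203)) = -18 + 2*(18 + 203) = -18 + 2*221 = -18 + 442 = 424)
(U(-3, C(H(3, -3))) + M)/(-458 + m) = (0 - 136)/(-458 + 424) = -136/(-34) = -136*(-1/34) = 4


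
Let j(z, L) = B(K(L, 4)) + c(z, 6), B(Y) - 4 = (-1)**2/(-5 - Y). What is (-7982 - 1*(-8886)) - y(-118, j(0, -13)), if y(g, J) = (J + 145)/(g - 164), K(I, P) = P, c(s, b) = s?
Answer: 1147846/1269 ≈ 904.53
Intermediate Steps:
B(Y) = 4 + 1/(-5 - Y) (B(Y) = 4 + (-1)**2/(-5 - Y) = 4 + 1/(-5 - Y))
j(z, L) = 35/9 + z (j(z, L) = (19 + 4*4)/(5 + 4) + z = (19 + 16)/9 + z = (1/9)*35 + z = 35/9 + z)
y(g, J) = (145 + J)/(-164 + g)
(-7982 - 1*(-8886)) - y(-118, j(0, -13)) = (-7982 - 1*(-8886)) - (145 + (35/9 + 0))/(-164 - 118) = (-7982 + 8886) - (145 + 35/9)/(-282) = 904 - (-1)*1340/(282*9) = 904 - 1*(-670/1269) = 904 + 670/1269 = 1147846/1269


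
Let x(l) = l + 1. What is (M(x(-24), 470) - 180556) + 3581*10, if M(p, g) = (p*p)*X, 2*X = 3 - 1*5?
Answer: -145275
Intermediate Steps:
x(l) = 1 + l
X = -1 (X = (3 - 1*5)/2 = (3 - 5)/2 = (½)*(-2) = -1)
M(p, g) = -p² (M(p, g) = (p*p)*(-1) = p²*(-1) = -p²)
(M(x(-24), 470) - 180556) + 3581*10 = (-(1 - 24)² - 180556) + 3581*10 = (-1*(-23)² - 180556) + 35810 = (-1*529 - 180556) + 35810 = (-529 - 180556) + 35810 = -181085 + 35810 = -145275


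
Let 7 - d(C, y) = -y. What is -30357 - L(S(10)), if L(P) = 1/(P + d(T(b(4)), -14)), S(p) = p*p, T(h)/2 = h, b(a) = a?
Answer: -2823202/93 ≈ -30357.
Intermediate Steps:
T(h) = 2*h
d(C, y) = 7 + y (d(C, y) = 7 - (-1)*y = 7 + y)
S(p) = p**2
L(P) = 1/(-7 + P) (L(P) = 1/(P + (7 - 14)) = 1/(P - 7) = 1/(-7 + P))
-30357 - L(S(10)) = -30357 - 1/(-7 + 10**2) = -30357 - 1/(-7 + 100) = -30357 - 1/93 = -2823202/93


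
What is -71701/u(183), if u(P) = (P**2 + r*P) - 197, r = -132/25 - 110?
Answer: -1792525/304894 ≈ -5.8792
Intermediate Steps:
r = -2882/25 (r = -132*1/25 - 110 = -132/25 - 110 = -2882/25 ≈ -115.28)
u(P) = -197 + P**2 - 2882*P/25 (u(P) = (P**2 - 2882*P/25) - 197 = -197 + P**2 - 2882*P/25)
-71701/u(183) = -71701/(-197 + 183**2 - 2882/25*183) = -71701/(-197 + 33489 - 527406/25) = -71701/304894/25 = -71701*25/304894 = -1792525/304894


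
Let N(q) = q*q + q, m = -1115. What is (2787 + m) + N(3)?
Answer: 1684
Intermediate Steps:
N(q) = q + q**2 (N(q) = q**2 + q = q + q**2)
(2787 + m) + N(3) = (2787 - 1115) + 3*(1 + 3) = 1672 + 3*4 = 1672 + 12 = 1684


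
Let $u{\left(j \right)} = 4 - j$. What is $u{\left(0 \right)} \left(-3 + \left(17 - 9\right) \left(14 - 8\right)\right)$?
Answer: $180$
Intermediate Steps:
$u{\left(0 \right)} \left(-3 + \left(17 - 9\right) \left(14 - 8\right)\right) = \left(4 - 0\right) \left(-3 + \left(17 - 9\right) \left(14 - 8\right)\right) = \left(4 + 0\right) \left(-3 + 8 \cdot 6\right) = 4 \left(-3 + 48\right) = 4 \cdot 45 = 180$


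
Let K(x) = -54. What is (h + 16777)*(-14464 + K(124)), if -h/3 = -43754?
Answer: -2149230202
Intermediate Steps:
h = 131262 (h = -3*(-43754) = 131262)
(h + 16777)*(-14464 + K(124)) = (131262 + 16777)*(-14464 - 54) = 148039*(-14518) = -2149230202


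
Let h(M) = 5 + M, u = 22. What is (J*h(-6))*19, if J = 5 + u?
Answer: -513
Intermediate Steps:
J = 27 (J = 5 + 22 = 27)
(J*h(-6))*19 = (27*(5 - 6))*19 = (27*(-1))*19 = -27*19 = -513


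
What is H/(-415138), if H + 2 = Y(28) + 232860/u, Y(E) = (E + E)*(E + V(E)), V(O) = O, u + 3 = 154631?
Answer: -121209253/16047989666 ≈ -0.0075529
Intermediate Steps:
u = 154628 (u = -3 + 154631 = 154628)
Y(E) = 4*E² (Y(E) = (E + E)*(E + E) = (2*E)*(2*E) = 4*E²)
H = 121209253/38657 (H = -2 + (4*28² + 232860/154628) = -2 + (4*784 + 232860*(1/154628)) = -2 + (3136 + 58215/38657) = -2 + 121286567/38657 = 121209253/38657 ≈ 3135.5)
H/(-415138) = (121209253/38657)/(-415138) = (121209253/38657)*(-1/415138) = -121209253/16047989666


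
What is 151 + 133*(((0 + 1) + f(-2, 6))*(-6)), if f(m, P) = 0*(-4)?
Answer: -647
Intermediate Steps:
f(m, P) = 0
151 + 133*(((0 + 1) + f(-2, 6))*(-6)) = 151 + 133*(((0 + 1) + 0)*(-6)) = 151 + 133*((1 + 0)*(-6)) = 151 + 133*(1*(-6)) = 151 + 133*(-6) = 151 - 798 = -647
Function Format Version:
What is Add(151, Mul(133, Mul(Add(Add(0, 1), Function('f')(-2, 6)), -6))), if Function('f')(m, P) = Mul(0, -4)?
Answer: -647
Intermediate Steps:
Function('f')(m, P) = 0
Add(151, Mul(133, Mul(Add(Add(0, 1), Function('f')(-2, 6)), -6))) = Add(151, Mul(133, Mul(Add(Add(0, 1), 0), -6))) = Add(151, Mul(133, Mul(Add(1, 0), -6))) = Add(151, Mul(133, Mul(1, -6))) = Add(151, Mul(133, -6)) = Add(151, -798) = -647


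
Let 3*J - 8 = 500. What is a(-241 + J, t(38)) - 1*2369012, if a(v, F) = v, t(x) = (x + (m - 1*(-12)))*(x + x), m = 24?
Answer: -7107251/3 ≈ -2.3691e+6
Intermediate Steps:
J = 508/3 (J = 8/3 + (⅓)*500 = 8/3 + 500/3 = 508/3 ≈ 169.33)
t(x) = 2*x*(36 + x) (t(x) = (x + (24 - 1*(-12)))*(x + x) = (x + (24 + 12))*(2*x) = (x + 36)*(2*x) = (36 + x)*(2*x) = 2*x*(36 + x))
a(-241 + J, t(38)) - 1*2369012 = (-241 + 508/3) - 1*2369012 = -215/3 - 2369012 = -7107251/3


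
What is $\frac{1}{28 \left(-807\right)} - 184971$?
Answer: $- \frac{4179604717}{22596} \approx -1.8497 \cdot 10^{5}$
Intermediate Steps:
$\frac{1}{28 \left(-807\right)} - 184971 = \frac{1}{-22596} - 184971 = - \frac{1}{22596} - 184971 = - \frac{4179604717}{22596}$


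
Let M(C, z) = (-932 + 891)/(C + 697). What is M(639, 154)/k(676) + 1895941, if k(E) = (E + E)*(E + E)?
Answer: 4630039111919063/2442079744 ≈ 1.8959e+6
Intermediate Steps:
k(E) = 4*E**2 (k(E) = (2*E)*(2*E) = 4*E**2)
M(C, z) = -41/(697 + C)
M(639, 154)/k(676) + 1895941 = (-41/(697 + 639))/((4*676**2)) + 1895941 = (-41/1336)/((4*456976)) + 1895941 = -41*1/1336/1827904 + 1895941 = -41/1336*1/1827904 + 1895941 = -41/2442079744 + 1895941 = 4630039111919063/2442079744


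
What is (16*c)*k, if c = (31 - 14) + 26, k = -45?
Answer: -30960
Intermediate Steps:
c = 43 (c = 17 + 26 = 43)
(16*c)*k = (16*43)*(-45) = 688*(-45) = -30960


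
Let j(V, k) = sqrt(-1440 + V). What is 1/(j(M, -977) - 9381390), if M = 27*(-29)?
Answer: -3127130/29336826111441 - I*sqrt(247)/29336826111441 ≈ -1.0659e-7 - 5.3572e-13*I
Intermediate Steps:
M = -783
1/(j(M, -977) - 9381390) = 1/(sqrt(-1440 - 783) - 9381390) = 1/(sqrt(-2223) - 9381390) = 1/(3*I*sqrt(247) - 9381390) = 1/(-9381390 + 3*I*sqrt(247))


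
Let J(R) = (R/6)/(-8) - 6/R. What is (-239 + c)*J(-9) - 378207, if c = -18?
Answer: -18164473/48 ≈ -3.7843e+5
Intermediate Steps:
J(R) = -6/R - R/48 (J(R) = (R*(⅙))*(-⅛) - 6/R = (R/6)*(-⅛) - 6/R = -R/48 - 6/R = -6/R - R/48)
(-239 + c)*J(-9) - 378207 = (-239 - 18)*(-6/(-9) - 1/48*(-9)) - 378207 = -257*(-6*(-⅑) + 3/16) - 378207 = -257*(⅔ + 3/16) - 378207 = -257*41/48 - 378207 = -10537/48 - 378207 = -18164473/48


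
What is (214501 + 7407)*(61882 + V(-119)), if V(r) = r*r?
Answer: 16874550044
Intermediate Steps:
V(r) = r**2
(214501 + 7407)*(61882 + V(-119)) = (214501 + 7407)*(61882 + (-119)**2) = 221908*(61882 + 14161) = 221908*76043 = 16874550044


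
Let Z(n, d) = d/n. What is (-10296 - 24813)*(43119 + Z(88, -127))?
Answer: -133215658605/88 ≈ -1.5138e+9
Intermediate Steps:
(-10296 - 24813)*(43119 + Z(88, -127)) = (-10296 - 24813)*(43119 - 127/88) = -35109*(43119 - 127*1/88) = -35109*(43119 - 127/88) = -35109*3794345/88 = -133215658605/88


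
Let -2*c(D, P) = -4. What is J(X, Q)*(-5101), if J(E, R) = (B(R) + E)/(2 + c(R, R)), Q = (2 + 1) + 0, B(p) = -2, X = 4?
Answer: -5101/2 ≈ -2550.5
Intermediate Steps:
c(D, P) = 2 (c(D, P) = -½*(-4) = 2)
Q = 3 (Q = 3 + 0 = 3)
J(E, R) = -½ + E/4 (J(E, R) = (-2 + E)/(2 + 2) = (-2 + E)/4 = (-2 + E)*(¼) = -½ + E/4)
J(X, Q)*(-5101) = (-½ + (¼)*4)*(-5101) = (-½ + 1)*(-5101) = (½)*(-5101) = -5101/2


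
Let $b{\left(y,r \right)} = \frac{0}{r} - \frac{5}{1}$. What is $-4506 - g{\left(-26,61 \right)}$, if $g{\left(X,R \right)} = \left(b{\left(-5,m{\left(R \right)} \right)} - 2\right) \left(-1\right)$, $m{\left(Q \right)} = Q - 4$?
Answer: $-4513$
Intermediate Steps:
$m{\left(Q \right)} = -4 + Q$ ($m{\left(Q \right)} = Q - 4 = -4 + Q$)
$b{\left(y,r \right)} = -5$ ($b{\left(y,r \right)} = 0 - 5 = -5$)
$g{\left(X,R \right)} = 7$ ($g{\left(X,R \right)} = \left(-5 - 2\right) \left(-1\right) = \left(-7\right) \left(-1\right) = 7$)
$-4506 - g{\left(-26,61 \right)} = -4506 - 7 = -4513$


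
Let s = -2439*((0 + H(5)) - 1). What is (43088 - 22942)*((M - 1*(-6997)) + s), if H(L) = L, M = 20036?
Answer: 348062442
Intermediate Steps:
s = -9756 (s = -2439*((0 + 5) - 1) = -2439*(5 - 1) = -2439*4 = -9756)
(43088 - 22942)*((M - 1*(-6997)) + s) = (43088 - 22942)*((20036 - 1*(-6997)) - 9756) = 20146*((20036 + 6997) - 9756) = 20146*(27033 - 9756) = 20146*17277 = 348062442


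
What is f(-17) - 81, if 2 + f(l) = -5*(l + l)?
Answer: 87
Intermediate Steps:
f(l) = -2 - 10*l (f(l) = -2 - 5*(l + l) = -2 - 10*l)
f(-17) - 81 = (-2 - 10*(-17)) - 81 = (-2 + 170) - 81 = 168 - 81 = 87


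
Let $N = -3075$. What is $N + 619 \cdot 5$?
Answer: $20$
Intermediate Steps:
$N + 619 \cdot 5 = -3075 + 619 \cdot 5 = -3075 + 3095 = 20$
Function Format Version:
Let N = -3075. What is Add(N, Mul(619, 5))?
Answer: 20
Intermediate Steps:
Add(N, Mul(619, 5)) = Add(-3075, Mul(619, 5)) = Add(-3075, 3095) = 20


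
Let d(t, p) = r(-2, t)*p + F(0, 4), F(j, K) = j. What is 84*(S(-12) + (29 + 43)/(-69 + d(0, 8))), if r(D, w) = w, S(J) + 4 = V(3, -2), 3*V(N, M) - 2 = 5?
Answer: -5236/23 ≈ -227.65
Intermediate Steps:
V(N, M) = 7/3 (V(N, M) = ⅔ + (⅓)*5 = ⅔ + 5/3 = 7/3)
S(J) = -5/3 (S(J) = -4 + 7/3 = -5/3)
d(t, p) = p*t (d(t, p) = t*p + 0 = p*t + 0 = p*t)
84*(S(-12) + (29 + 43)/(-69 + d(0, 8))) = 84*(-5/3 + (29 + 43)/(-69 + 8*0)) = 84*(-5/3 + 72/(-69 + 0)) = 84*(-5/3 + 72/(-69)) = 84*(-5/3 + 72*(-1/69)) = 84*(-5/3 - 24/23) = 84*(-187/69) = -5236/23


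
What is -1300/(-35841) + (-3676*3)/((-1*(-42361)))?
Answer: -26168096/116789277 ≈ -0.22406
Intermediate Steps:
-1300/(-35841) + (-3676*3)/((-1*(-42361))) = -1300*(-1/35841) - 11028/42361 = 100/2757 - 11028*1/42361 = 100/2757 - 11028/42361 = -26168096/116789277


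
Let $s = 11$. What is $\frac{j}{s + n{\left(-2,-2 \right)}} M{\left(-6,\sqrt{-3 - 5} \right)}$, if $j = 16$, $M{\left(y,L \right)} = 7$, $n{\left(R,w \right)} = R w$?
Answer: $\frac{112}{15} \approx 7.4667$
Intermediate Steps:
$\frac{j}{s + n{\left(-2,-2 \right)}} M{\left(-6,\sqrt{-3 - 5} \right)} = \frac{16}{11 - -4} \cdot 7 = \frac{16}{11 + 4} \cdot 7 = \frac{16}{15} \cdot 7 = \frac{112}{15}$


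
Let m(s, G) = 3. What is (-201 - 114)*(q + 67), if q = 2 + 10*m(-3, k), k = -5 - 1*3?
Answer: -31185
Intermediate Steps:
k = -8 (k = -5 - 3 = -8)
q = 32 (q = 2 + 10*3 = 2 + 30 = 32)
(-201 - 114)*(q + 67) = (-201 - 114)*(32 + 67) = -315*99 = -31185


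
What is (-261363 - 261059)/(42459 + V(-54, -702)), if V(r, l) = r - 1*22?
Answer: -522422/42383 ≈ -12.326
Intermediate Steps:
V(r, l) = -22 + r (V(r, l) = r - 22 = -22 + r)
(-261363 - 261059)/(42459 + V(-54, -702)) = (-261363 - 261059)/(42459 + (-22 - 54)) = -522422/(42459 - 76) = -522422/42383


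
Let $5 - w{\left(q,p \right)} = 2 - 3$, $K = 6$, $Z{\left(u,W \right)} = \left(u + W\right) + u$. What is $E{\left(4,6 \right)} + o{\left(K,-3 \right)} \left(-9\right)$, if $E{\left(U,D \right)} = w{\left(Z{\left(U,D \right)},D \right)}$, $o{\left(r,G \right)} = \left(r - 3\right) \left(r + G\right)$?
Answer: $-75$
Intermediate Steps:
$Z{\left(u,W \right)} = W + 2 u$ ($Z{\left(u,W \right)} = \left(W + u\right) + u = W + 2 u$)
$w{\left(q,p \right)} = 6$ ($w{\left(q,p \right)} = 5 - \left(2 - 3\right) = 5 - -1 = 5 + 1 = 6$)
$o{\left(r,G \right)} = \left(-3 + r\right) \left(G + r\right)$
$E{\left(U,D \right)} = 6$
$E{\left(4,6 \right)} + o{\left(K,-3 \right)} \left(-9\right) = 6 + \left(6^{2} - -9 - 18 - 18\right) \left(-9\right) = 6 + \left(36 + 9 - 18 - 18\right) \left(-9\right) = 6 + 9 \left(-9\right) = 6 - 81 = -75$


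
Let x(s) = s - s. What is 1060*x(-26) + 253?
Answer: 253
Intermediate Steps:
x(s) = 0
1060*x(-26) + 253 = 1060*0 + 253 = 0 + 253 = 253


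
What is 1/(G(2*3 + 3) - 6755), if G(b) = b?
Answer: -1/6746 ≈ -0.00014824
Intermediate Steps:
1/(G(2*3 + 3) - 6755) = 1/((2*3 + 3) - 6755) = 1/((6 + 3) - 6755) = 1/(9 - 6755) = 1/(-6746) = -1/6746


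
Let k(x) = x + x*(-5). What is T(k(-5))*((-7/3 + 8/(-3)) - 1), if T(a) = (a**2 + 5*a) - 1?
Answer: -2994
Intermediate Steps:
k(x) = -4*x (k(x) = x - 5*x = -4*x)
T(a) = -1 + a**2 + 5*a
T(k(-5))*((-7/3 + 8/(-3)) - 1) = (-1 + (-4*(-5))**2 + 5*(-4*(-5)))*((-7/3 + 8/(-3)) - 1) = (-1 + 20**2 + 5*20)*((-7*1/3 + 8*(-1/3)) - 1) = (-1 + 400 + 100)*((-7/3 - 8/3) - 1) = 499*(-5 - 1) = 499*(-6) = -2994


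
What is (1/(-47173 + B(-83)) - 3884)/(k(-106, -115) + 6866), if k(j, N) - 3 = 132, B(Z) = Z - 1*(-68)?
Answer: -183278193/330363188 ≈ -0.55478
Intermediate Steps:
B(Z) = 68 + Z (B(Z) = Z + 68 = 68 + Z)
k(j, N) = 135 (k(j, N) = 3 + 132 = 135)
(1/(-47173 + B(-83)) - 3884)/(k(-106, -115) + 6866) = (1/(-47173 + (68 - 83)) - 3884)/(135 + 6866) = (1/(-47173 - 15) - 3884)/7001 = (1/(-47188) - 3884)*(1/7001) = (-1/47188 - 3884)*(1/7001) = -183278193/47188*1/7001 = -183278193/330363188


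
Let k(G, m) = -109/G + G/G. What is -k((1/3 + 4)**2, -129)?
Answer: 812/169 ≈ 4.8047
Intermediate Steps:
k(G, m) = 1 - 109/G (k(G, m) = -109/G + 1 = 1 - 109/G)
-k((1/3 + 4)**2, -129) = -(-109 + (1/3 + 4)**2)/((1/3 + 4)**2) = -(-109 + (13/3)**2)/((13/3)**2) = -(-109 + 169/9)/169/9 = -9*(-812)/(169*9) = -1*(-812/169) = 812/169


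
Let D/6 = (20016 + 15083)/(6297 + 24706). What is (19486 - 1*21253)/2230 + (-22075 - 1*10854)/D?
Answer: -569243546152/117406155 ≈ -4848.5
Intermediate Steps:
D = 210594/31003 (D = 6*((20016 + 15083)/(6297 + 24706)) = 6*(35099/31003) = 210594/31003 ≈ 6.7927)
(19486 - 1*21253)/2230 + (-22075 - 1*10854)/D = (19486 - 1*21253)/2230 + (-22075 - 1*10854)/(210594/31003) = (19486 - 21253)*(1/2230) + (-22075 - 10854)*(31003/210594) = -1767*1/2230 - 32929*31003/210594 = -1767/2230 - 1020897787/210594 = -569243546152/117406155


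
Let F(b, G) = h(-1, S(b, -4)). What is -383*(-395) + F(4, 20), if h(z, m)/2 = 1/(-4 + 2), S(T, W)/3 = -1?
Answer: 151284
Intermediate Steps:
S(T, W) = -3 (S(T, W) = 3*(-1) = -3)
h(z, m) = -1 (h(z, m) = 2/(-4 + 2) = 2/(-2) = 2*(-1/2) = -1)
F(b, G) = -1
-383*(-395) + F(4, 20) = -383*(-395) - 1 = 151285 - 1 = 151284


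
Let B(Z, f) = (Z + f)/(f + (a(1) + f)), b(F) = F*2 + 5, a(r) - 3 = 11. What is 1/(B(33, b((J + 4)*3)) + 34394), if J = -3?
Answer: 9/309557 ≈ 2.9074e-5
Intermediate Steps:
a(r) = 14 (a(r) = 3 + 11 = 14)
b(F) = 5 + 2*F (b(F) = 2*F + 5 = 5 + 2*F)
B(Z, f) = (Z + f)/(14 + 2*f) (B(Z, f) = (Z + f)/(f + (14 + f)) = (Z + f)/(14 + 2*f))
1/(B(33, b((J + 4)*3)) + 34394) = 1/((33 + (5 + 2*((-3 + 4)*3)))/(2*(7 + (5 + 2*((-3 + 4)*3)))) + 34394) = 1/((33 + (5 + 2*(1*3)))/(2*(7 + (5 + 2*(1*3)))) + 34394) = 1/((33 + (5 + 2*3))/(2*(7 + (5 + 2*3))) + 34394) = 1/((33 + (5 + 6))/(2*(7 + (5 + 6))) + 34394) = 1/((33 + 11)/(2*(7 + 11)) + 34394) = 1/((½)*44/18 + 34394) = 1/((½)*(1/18)*44 + 34394) = 1/(11/9 + 34394) = 1/(309557/9) = 9/309557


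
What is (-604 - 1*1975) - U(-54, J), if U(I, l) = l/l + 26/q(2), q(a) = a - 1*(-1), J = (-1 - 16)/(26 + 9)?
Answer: -7766/3 ≈ -2588.7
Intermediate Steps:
J = -17/35 ≈ -0.48571
q(a) = 1 + a (q(a) = a + 1 = 1 + a)
U(I, l) = 29/3 (U(I, l) = l/l + 26/(1 + 2) = 1 + 26/3 = 29/3)
(-604 - 1*1975) - U(-54, J) = (-604 - 1*1975) - 1*29/3 = (-604 - 1975) - 29/3 = -2579 - 29/3 = -7766/3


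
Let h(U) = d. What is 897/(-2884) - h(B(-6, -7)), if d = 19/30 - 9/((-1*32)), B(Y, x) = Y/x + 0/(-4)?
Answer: -424159/346080 ≈ -1.2256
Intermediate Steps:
B(Y, x) = Y/x (B(Y, x) = Y/x + 0*(-1/4) = Y/x + 0 = Y/x)
d = 439/480 (d = 19*(1/30) - 9/(-32) = 19/30 - 9*(-1/32) = 19/30 + 9/32 = 439/480 ≈ 0.91458)
h(U) = 439/480
897/(-2884) - h(B(-6, -7)) = 897/(-2884) - 1*439/480 = 897*(-1/2884) - 439/480 = -897/2884 - 439/480 = -424159/346080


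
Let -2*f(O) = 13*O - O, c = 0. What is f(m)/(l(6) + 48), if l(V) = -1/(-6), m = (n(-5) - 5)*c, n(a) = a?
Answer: 0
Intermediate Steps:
m = 0 (m = (-5 - 5)*0 = -10*0 = 0)
l(V) = ⅙ (l(V) = -1*(-⅙) = ⅙)
f(O) = -6*O (f(O) = -(13*O - O)/2 = -6*O)
f(m)/(l(6) + 48) = (-6*0)/(⅙ + 48) = 0/(289/6) = 0*(6/289) = 0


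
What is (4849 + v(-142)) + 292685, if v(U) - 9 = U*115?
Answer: 281213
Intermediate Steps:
v(U) = 9 + 115*U (v(U) = 9 + U*115 = 9 + 115*U)
(4849 + v(-142)) + 292685 = (4849 + (9 + 115*(-142))) + 292685 = (4849 + (9 - 16330)) + 292685 = (4849 - 16321) + 292685 = -11472 + 292685 = 281213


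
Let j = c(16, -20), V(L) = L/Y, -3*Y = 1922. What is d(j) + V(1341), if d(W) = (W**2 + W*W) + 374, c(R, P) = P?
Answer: 2252405/1922 ≈ 1171.9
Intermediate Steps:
Y = -1922/3 (Y = -1/3*1922 = -1922/3 ≈ -640.67)
V(L) = -3*L/1922 (V(L) = L/(-1922/3) = L*(-3/1922) = -3*L/1922)
j = -20
d(W) = 374 + 2*W**2 (d(W) = (W**2 + W**2) + 374 = 2*W**2 + 374 = 374 + 2*W**2)
d(j) + V(1341) = (374 + 2*(-20)**2) - 3/1922*1341 = (374 + 2*400) - 4023/1922 = (374 + 800) - 4023/1922 = 1174 - 4023/1922 = 2252405/1922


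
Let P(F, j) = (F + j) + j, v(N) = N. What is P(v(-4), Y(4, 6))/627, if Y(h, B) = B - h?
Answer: 0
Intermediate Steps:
P(F, j) = F + 2*j
P(v(-4), Y(4, 6))/627 = (-4 + 2*(6 - 1*4))/627 = (-4 + 2*(6 - 4))*(1/627) = (-4 + 2*2)*(1/627) = (-4 + 4)*(1/627) = 0*(1/627) = 0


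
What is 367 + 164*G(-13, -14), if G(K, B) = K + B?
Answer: -4061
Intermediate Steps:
G(K, B) = B + K
367 + 164*G(-13, -14) = 367 + 164*(-14 - 13) = 367 + 164*(-27) = 367 - 4428 = -4061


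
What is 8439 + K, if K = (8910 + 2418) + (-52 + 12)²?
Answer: 21367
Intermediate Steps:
K = 12928 (K = 11328 + (-40)² = 11328 + 1600 = 12928)
8439 + K = 8439 + 12928 = 21367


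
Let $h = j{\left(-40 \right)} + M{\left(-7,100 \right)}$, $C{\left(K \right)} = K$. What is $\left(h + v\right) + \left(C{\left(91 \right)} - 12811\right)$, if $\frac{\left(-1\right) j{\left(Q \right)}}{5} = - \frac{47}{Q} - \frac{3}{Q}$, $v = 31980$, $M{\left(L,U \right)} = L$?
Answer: $\frac{76987}{4} \approx 19247.0$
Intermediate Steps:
$j{\left(Q \right)} = \frac{250}{Q}$ ($j{\left(Q \right)} = - 5 \left(- \frac{47}{Q} - \frac{3}{Q}\right) = - 5 \left(- \frac{50}{Q}\right) = \frac{250}{Q}$)
$h = - \frac{53}{4}$ ($h = \frac{250}{-40} - 7 = 250 \left(- \frac{1}{40}\right) - 7 = - \frac{25}{4} - 7 = - \frac{53}{4} \approx -13.25$)
$\left(h + v\right) + \left(C{\left(91 \right)} - 12811\right) = \left(- \frac{53}{4} + 31980\right) + \left(91 - 12811\right) = \frac{127867}{4} - 12720 = \frac{76987}{4}$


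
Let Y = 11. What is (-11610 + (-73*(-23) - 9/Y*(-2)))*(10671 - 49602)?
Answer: 4252160613/11 ≈ 3.8656e+8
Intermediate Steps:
(-11610 + (-73*(-23) - 9/Y*(-2)))*(10671 - 49602) = (-11610 + (-73*(-23) - 9/11*(-2)))*(10671 - 49602) = (-11610 + (1679 - 9*1/11*(-2)))*(-38931) = (-11610 + (1679 - 9/11*(-2)))*(-38931) = (-11610 + (1679 + 18/11))*(-38931) = (-11610 + 18487/11)*(-38931) = -109223/11*(-38931) = 4252160613/11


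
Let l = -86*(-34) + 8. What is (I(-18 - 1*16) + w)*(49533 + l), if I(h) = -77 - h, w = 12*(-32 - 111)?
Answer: -92285935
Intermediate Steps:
w = -1716 (w = 12*(-143) = -1716)
l = 2932 (l = 2924 + 8 = 2932)
(I(-18 - 1*16) + w)*(49533 + l) = ((-77 - (-18 - 1*16)) - 1716)*(49533 + 2932) = ((-77 - (-18 - 16)) - 1716)*52465 = ((-77 - 1*(-34)) - 1716)*52465 = ((-77 + 34) - 1716)*52465 = (-43 - 1716)*52465 = -1759*52465 = -92285935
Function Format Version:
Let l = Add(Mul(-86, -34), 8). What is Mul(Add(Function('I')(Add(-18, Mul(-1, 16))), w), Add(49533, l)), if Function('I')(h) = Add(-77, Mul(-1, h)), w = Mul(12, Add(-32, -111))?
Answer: -92285935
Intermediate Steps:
w = -1716 (w = Mul(12, -143) = -1716)
l = 2932 (l = Add(2924, 8) = 2932)
Mul(Add(Function('I')(Add(-18, Mul(-1, 16))), w), Add(49533, l)) = Mul(Add(Add(-77, Mul(-1, Add(-18, Mul(-1, 16)))), -1716), Add(49533, 2932)) = Mul(Add(Add(-77, Mul(-1, Add(-18, -16))), -1716), 52465) = Mul(Add(Add(-77, Mul(-1, -34)), -1716), 52465) = Mul(Add(Add(-77, 34), -1716), 52465) = Mul(Add(-43, -1716), 52465) = Mul(-1759, 52465) = -92285935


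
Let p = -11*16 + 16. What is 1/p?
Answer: -1/160 ≈ -0.0062500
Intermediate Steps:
p = -160 (p = -176 + 16 = -160)
1/p = 1/(-160) = -1/160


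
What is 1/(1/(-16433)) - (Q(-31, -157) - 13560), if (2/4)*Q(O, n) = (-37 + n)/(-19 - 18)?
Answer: -106689/37 ≈ -2883.5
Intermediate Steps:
Q(O, n) = 2 - 2*n/37 (Q(O, n) = 2*((-37 + n)/(-19 - 18)) = 2*((-37 + n)/(-37)) = 2*((-37 + n)*(-1/37)) = 2*(1 - n/37) = 2 - 2*n/37)
1/(1/(-16433)) - (Q(-31, -157) - 13560) = 1/(1/(-16433)) - ((2 - 2/37*(-157)) - 13560) = 1/(-1/16433) - ((2 + 314/37) - 13560) = -16433 - (388/37 - 13560) = -16433 - 1*(-501332/37) = -16433 + 501332/37 = -106689/37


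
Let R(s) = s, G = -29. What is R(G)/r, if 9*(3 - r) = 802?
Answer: 261/775 ≈ 0.33677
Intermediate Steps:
r = -775/9 (r = 3 - ⅑*802 = 3 - 802/9 = -775/9 ≈ -86.111)
R(G)/r = -29/(-775/9) = -29*(-9/775) = 261/775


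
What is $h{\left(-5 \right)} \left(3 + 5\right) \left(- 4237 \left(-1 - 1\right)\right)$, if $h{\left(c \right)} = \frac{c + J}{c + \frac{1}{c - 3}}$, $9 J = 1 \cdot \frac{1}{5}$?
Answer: $\frac{121483264}{1845} \approx 65845.0$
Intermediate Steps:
$J = \frac{1}{45}$ ($J = \frac{1 \cdot \frac{1}{5}}{9} = \frac{1}{9} \cdot \frac{1}{5} = \frac{1}{45} \approx 0.022222$)
$h{\left(c \right)} = \frac{\frac{1}{45} + c}{c + \frac{1}{-3 + c}}$ ($h{\left(c \right)} = \frac{c + \frac{1}{45}}{c + \frac{1}{c - 3}} = \frac{\frac{1}{45} + c}{c + \frac{1}{-3 + c}}$)
$h{\left(-5 \right)} \left(3 + 5\right) \left(- 4237 \left(-1 - 1\right)\right) = \frac{-3 - -670 + 45 \left(-5\right)^{2}}{45 \left(1 + \left(-5\right)^{2} - -15\right)} \left(3 + 5\right) \left(- 4237 \left(-1 - 1\right)\right) = \frac{-3 + 670 + 45 \cdot 25}{45 \left(1 + 25 + 15\right)} 8 \left(- 4237 \left(-1 - 1\right)\right) = \frac{-3 + 670 + 1125}{45 \cdot 41} \cdot 8 \left(\left(-4237\right) \left(-2\right)\right) = \frac{1}{45} \cdot \frac{1}{41} \cdot 1792 \cdot 8 \cdot 8474 = \frac{1792}{1845} \cdot 8 \cdot 8474 = \frac{14336}{1845} \cdot 8474 = \frac{121483264}{1845}$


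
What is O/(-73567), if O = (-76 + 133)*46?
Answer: -2622/73567 ≈ -0.035641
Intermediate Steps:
O = 2622 (O = 57*46 = 2622)
O/(-73567) = 2622/(-73567) = 2622*(-1/73567) = -2622/73567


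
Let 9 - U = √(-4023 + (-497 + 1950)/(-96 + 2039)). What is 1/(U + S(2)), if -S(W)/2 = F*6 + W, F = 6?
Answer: -130181/16537363 + 26*I*√22463023/16537363 ≈ -0.0078719 + 0.0074515*I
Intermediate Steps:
S(W) = -72 - 2*W (S(W) = -2*(6*6 + W) = -2*(36 + W) = -72 - 2*W)
U = 9 - 26*I*√22463023/1943 (U = 9 - √(-4023 + (-497 + 1950)/(-96 + 2039)) = 9 - √(-4023 + 1453/1943) = 9 - √(-7815236/1943) = 9 - 26*I*√22463023/1943 ≈ 9.0 - 63.421*I)
1/(U + S(2)) = 1/((9 - 26*I*√22463023/1943) + (-72 - 2*2)) = 1/((9 - 26*I*√22463023/1943) + (-72 - 4)) = 1/((9 - 26*I*√22463023/1943) - 76) = 1/(-67 - 26*I*√22463023/1943)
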